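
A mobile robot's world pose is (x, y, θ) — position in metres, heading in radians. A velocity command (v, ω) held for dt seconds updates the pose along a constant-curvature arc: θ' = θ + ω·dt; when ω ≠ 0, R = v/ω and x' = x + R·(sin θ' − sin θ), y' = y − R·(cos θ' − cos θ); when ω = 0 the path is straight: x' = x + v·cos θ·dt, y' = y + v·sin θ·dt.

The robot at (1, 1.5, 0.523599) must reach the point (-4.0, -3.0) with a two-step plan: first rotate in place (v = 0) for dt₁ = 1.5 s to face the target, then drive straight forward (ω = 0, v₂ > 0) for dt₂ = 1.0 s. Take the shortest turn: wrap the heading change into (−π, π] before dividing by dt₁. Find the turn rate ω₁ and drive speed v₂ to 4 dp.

ω₁ = -1.9549, v₂ = 6.7268

heading to target = atan2(-3−1.5, -4−1) = -2.4088
Δθ = wrap(-2.4088 − 0.5236) = -2.9324; ω₁ = Δθ/dt₁ = -1.9549
distance = √((-4−1)² + (-3−1.5)²) = 6.7268; v₂ = distance/dt₂ = 6.7268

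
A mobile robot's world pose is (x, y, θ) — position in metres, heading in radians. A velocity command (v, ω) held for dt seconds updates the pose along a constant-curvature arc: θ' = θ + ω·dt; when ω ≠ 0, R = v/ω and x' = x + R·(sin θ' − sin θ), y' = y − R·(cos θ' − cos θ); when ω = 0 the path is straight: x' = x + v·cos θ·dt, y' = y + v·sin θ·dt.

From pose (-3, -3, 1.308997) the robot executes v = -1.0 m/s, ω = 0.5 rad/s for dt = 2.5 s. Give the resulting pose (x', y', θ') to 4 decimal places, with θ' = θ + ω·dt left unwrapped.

θ' = 1.3090 + 0.5·2.5 = 2.5590
R = v/ω = -1.0/0.5 = -2.0000
x' = -3 + -2.0000·(sin 2.5590 − sin 1.3090) = -2.1685
y' = -3 − -2.0000·(cos 2.5590 − cos 1.3090) = -5.1877

(-2.1685, -5.1877, 2.5590)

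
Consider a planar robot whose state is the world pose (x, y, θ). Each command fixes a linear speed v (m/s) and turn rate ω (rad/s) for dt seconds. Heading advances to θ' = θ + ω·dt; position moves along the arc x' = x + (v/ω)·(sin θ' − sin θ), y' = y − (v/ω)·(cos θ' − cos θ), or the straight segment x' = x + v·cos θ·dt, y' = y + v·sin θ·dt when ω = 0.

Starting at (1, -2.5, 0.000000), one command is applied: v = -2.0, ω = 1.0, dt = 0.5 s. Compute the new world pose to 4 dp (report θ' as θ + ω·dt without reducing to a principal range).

θ' = 0.0000 + 1.0·0.5 = 0.5000
R = v/ω = -2.0/1.0 = -2.0000
x' = 1 + -2.0000·(sin 0.5000 − sin 0.0000) = 0.0411
y' = -2.5 − -2.0000·(cos 0.5000 − cos 0.0000) = -2.7448

(0.0411, -2.7448, 0.5000)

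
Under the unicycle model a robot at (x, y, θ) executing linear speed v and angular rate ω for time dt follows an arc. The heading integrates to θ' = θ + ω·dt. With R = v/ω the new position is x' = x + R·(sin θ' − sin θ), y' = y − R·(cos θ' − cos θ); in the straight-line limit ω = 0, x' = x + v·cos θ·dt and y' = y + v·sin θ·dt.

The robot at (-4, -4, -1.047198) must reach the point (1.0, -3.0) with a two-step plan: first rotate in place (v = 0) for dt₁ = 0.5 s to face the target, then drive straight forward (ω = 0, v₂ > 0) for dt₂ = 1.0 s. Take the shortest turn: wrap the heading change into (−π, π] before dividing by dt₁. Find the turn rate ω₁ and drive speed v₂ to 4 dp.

heading to target = atan2(-3−-4, 1−-4) = 0.1974
Δθ = wrap(0.1974 − -1.0472) = 1.2446; ω₁ = Δθ/dt₁ = 2.4892
distance = √((1−-4)² + (-3−-4)²) = 5.0990; v₂ = distance/dt₂ = 5.0990

ω₁ = 2.4892, v₂ = 5.0990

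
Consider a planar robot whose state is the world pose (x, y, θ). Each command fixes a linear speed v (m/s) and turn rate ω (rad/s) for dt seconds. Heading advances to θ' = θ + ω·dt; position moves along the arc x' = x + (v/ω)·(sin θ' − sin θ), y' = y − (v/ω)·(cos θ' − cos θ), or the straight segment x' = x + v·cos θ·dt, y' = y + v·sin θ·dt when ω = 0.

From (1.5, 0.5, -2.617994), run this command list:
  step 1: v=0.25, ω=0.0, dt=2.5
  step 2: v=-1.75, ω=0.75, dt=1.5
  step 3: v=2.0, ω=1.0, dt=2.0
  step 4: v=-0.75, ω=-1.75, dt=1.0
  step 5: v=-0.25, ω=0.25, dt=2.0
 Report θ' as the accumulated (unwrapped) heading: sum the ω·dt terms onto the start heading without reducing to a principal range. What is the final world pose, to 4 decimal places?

(4.1993, 1.4478, -0.7430)

step 1: θ'=-2.6180 (straight) → pose (0.9587, 0.1875, -2.6180)
step 2: θ'=-1.4930 (R=-2.3333) → pose (2.1183, 2.3896, -1.4930)
step 3: θ'=0.5070 (R=2.0000) → pose (5.0834, 0.7966, 0.5070)
step 4: θ'=-1.2430 (R=0.4286) → pose (4.4696, 1.0333, -1.2430)
step 5: θ'=-0.7430 (R=-1.0000) → pose (4.1993, 1.4478, -0.7430)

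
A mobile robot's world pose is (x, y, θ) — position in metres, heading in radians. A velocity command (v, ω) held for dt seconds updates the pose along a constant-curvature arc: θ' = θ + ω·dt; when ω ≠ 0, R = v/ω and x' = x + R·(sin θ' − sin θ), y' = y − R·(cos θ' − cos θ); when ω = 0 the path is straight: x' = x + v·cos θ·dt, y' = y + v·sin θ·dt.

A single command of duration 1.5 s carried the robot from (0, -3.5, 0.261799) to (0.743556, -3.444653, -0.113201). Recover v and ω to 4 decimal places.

Δθ = -0.113201 − 0.261799 = -0.375000
ω = Δθ/dt = -0.375000/1.5 = -0.2500
R = Δx/(sin θ' − sin θ) = -2.0000
v = R·ω = -2.0000·-0.2500 = 0.5000

v = 0.5000, ω = -0.2500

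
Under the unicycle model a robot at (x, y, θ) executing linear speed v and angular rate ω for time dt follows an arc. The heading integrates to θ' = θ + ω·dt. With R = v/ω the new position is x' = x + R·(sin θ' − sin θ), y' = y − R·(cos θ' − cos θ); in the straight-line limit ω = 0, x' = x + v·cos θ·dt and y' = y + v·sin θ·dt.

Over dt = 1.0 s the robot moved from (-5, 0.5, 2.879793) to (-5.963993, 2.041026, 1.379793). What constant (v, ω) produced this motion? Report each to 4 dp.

v = 2.0000, ω = -1.5000

Δθ = 1.379793 − 2.879793 = -1.500000
ω = Δθ/dt = -1.500000/1.0 = -1.5000
R = −Δy/(cos θ' − cos θ) = -1.3333
v = R·ω = -1.3333·-1.5000 = 2.0000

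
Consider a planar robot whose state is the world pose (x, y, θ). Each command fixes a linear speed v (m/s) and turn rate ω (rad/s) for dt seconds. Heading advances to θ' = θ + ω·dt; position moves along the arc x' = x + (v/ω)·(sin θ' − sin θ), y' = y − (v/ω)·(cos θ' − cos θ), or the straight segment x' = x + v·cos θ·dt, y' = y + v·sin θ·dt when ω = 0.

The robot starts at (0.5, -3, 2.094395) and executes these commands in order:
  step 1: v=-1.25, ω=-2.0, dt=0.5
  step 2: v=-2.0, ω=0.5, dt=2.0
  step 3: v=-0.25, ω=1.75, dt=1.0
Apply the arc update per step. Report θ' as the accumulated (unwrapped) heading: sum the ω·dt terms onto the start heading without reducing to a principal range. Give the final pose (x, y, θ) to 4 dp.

(0.8207, -7.4710, 3.8444)

step 1: θ'=1.0944 (R=0.6250) → pose (0.5141, -3.5991, 1.0944)
step 2: θ'=2.0944 (R=-4.0000) → pose (0.6046, -7.4335, 2.0944)
step 3: θ'=3.8444 (R=-0.1429) → pose (0.8207, -7.4710, 3.8444)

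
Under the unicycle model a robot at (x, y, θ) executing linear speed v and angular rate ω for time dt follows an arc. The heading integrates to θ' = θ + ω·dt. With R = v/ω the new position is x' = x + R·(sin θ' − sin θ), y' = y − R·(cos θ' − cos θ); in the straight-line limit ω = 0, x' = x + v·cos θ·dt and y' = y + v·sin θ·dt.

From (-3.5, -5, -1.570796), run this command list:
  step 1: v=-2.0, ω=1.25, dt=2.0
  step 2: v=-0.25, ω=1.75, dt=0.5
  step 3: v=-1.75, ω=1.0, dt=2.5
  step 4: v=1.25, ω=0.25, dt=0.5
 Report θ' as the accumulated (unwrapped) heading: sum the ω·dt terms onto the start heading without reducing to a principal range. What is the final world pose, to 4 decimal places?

step 1: θ'=0.9292 (R=-1.6000) → pose (-6.3818, -4.0424, 0.9292)
step 2: θ'=1.8042 (R=-0.1429) → pose (-6.4064, -4.1610, 1.8042)
step 3: θ'=4.3042 (R=-1.7500) → pose (-3.0976, -4.4509, 4.3042)
step 4: θ'=4.4292 (R=5.0000) → pose (-3.3092, -5.0385, 4.4292)

(-3.3092, -5.0385, 4.4292)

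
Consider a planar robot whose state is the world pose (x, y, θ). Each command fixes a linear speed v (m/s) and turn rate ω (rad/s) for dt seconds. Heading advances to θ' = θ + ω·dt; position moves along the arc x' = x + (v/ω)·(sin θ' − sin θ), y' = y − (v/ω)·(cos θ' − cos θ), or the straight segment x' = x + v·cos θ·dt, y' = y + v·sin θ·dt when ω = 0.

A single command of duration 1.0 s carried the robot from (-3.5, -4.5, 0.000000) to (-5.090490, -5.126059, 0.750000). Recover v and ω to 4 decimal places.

v = -1.7500, ω = 0.7500

Δθ = 0.750000 − 0.000000 = 0.750000
ω = Δθ/dt = 0.750000/1.0 = 0.7500
R = Δx/(sin θ' − sin θ) = -2.3333
v = R·ω = -2.3333·0.7500 = -1.7500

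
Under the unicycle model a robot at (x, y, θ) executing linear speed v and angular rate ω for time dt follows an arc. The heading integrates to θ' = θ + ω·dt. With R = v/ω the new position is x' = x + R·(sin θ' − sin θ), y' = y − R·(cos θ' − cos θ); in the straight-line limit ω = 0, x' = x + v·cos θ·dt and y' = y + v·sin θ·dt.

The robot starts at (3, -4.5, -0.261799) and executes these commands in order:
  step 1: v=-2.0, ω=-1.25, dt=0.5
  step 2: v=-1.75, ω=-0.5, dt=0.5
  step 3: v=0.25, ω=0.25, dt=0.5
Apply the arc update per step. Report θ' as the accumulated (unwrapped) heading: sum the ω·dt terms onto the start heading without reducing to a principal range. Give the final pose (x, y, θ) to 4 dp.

(1.7707, -3.3355, -1.0118)

step 1: θ'=-0.8868 (R=1.6000) → pose (2.1740, -3.9656, -0.8868)
step 2: θ'=-1.1368 (R=3.5000) → pose (1.7112, -3.2257, -1.1368)
step 3: θ'=-1.0118 (R=1.0000) → pose (1.7707, -3.3355, -1.0118)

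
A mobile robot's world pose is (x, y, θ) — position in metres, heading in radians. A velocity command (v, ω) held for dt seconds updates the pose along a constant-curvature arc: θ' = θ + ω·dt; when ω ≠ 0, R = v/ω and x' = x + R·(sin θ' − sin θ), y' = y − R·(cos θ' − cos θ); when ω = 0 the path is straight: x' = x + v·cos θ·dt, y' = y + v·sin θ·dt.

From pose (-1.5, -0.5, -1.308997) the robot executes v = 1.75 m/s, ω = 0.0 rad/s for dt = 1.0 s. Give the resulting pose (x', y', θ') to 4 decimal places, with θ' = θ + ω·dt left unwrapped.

θ' = -1.3090 + 0.0·1.0 = -1.3090
ω = 0 → straight: x' = -1.5 + 1.75·cos(-1.3090)·1.0 = -1.0471
y' = -0.5 + 1.75·sin(-1.3090)·1.0 = -2.1904

(-1.0471, -2.1904, -1.3090)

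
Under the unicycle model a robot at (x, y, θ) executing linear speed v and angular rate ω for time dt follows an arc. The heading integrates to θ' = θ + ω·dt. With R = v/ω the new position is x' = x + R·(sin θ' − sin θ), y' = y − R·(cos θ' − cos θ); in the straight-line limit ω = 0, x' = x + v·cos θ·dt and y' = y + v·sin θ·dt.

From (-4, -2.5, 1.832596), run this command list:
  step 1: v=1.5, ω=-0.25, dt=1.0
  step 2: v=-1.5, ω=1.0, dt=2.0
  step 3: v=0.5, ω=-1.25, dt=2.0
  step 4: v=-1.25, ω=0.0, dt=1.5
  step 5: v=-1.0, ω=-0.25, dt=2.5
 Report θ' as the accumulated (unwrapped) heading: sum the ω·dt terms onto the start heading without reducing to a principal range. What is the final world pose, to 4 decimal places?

(-5.2329, -5.1756, 0.4576)

step 1: θ'=1.5826 (R=-6.0000) → pose (-4.2040, -1.0179, 1.5826)
step 2: θ'=3.5826 (R=-1.5000) → pose (-2.0639, -2.3567, 3.5826)
step 3: θ'=1.0826 (R=-0.4000) → pose (-2.5879, -1.8073, 1.0826)
step 4: θ'=1.0826 (straight) → pose (-3.4673, -3.4633, 1.0826)
step 5: θ'=0.4576 (R=4.0000) → pose (-5.2329, -5.1756, 0.4576)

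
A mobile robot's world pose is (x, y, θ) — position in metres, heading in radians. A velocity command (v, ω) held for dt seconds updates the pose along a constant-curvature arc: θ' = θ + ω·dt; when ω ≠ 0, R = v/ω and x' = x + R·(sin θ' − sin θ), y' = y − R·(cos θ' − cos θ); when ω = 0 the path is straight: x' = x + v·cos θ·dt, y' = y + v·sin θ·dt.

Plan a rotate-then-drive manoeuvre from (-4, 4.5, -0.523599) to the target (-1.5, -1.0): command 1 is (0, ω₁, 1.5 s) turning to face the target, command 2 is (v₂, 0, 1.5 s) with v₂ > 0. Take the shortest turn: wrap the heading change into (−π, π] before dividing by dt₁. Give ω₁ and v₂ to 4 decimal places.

ω₁ = -0.4137, v₂ = 4.0277

heading to target = atan2(-1−4.5, -1.5−-4) = -1.1442
Δθ = wrap(-1.1442 − -0.5236) = -0.6206; ω₁ = Δθ/dt₁ = -0.4137
distance = √((-1.5−-4)² + (-1−4.5)²) = 6.0415; v₂ = distance/dt₂ = 4.0277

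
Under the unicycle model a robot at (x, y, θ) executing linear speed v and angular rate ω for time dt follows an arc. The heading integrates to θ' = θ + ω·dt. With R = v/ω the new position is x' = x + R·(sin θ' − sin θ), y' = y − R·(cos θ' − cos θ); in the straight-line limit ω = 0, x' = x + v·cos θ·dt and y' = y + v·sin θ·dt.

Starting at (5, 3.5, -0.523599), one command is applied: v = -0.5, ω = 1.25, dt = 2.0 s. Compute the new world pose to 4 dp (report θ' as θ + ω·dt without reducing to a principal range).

(4.4325, 2.9958, 1.9764)

θ' = -0.5236 + 1.25·2.0 = 1.9764
R = v/ω = -0.5/1.25 = -0.4000
x' = 5 + -0.4000·(sin 1.9764 − sin -0.5236) = 4.4325
y' = 3.5 − -0.4000·(cos 1.9764 − cos -0.5236) = 2.9958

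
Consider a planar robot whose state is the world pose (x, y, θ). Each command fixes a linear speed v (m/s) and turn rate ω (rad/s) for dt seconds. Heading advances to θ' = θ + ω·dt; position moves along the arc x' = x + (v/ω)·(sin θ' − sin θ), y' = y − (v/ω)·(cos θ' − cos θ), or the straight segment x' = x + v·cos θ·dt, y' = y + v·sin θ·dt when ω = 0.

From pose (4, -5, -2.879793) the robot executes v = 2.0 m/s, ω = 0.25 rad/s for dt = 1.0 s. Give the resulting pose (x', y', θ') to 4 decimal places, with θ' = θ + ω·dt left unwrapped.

(2.1526, -5.7525, -2.6298)

θ' = -2.8798 + 0.25·1.0 = -2.6298
R = v/ω = 2.0/0.25 = 8.0000
x' = 4 + 8.0000·(sin -2.6298 − sin -2.8798) = 2.1526
y' = -5 − 8.0000·(cos -2.6298 − cos -2.8798) = -5.7525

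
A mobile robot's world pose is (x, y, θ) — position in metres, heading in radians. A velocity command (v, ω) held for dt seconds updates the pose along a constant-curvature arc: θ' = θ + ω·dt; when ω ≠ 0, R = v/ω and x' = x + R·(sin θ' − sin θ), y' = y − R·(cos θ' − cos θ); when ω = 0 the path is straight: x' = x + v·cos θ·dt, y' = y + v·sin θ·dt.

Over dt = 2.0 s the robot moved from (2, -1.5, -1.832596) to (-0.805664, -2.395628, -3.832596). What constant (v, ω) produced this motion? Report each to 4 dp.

v = 1.7500, ω = -1.0000

Δθ = -3.832596 − -1.832596 = -2.000000
ω = Δθ/dt = -2.000000/2.0 = -1.0000
R = Δx/(sin θ' − sin θ) = -1.7500
v = R·ω = -1.7500·-1.0000 = 1.7500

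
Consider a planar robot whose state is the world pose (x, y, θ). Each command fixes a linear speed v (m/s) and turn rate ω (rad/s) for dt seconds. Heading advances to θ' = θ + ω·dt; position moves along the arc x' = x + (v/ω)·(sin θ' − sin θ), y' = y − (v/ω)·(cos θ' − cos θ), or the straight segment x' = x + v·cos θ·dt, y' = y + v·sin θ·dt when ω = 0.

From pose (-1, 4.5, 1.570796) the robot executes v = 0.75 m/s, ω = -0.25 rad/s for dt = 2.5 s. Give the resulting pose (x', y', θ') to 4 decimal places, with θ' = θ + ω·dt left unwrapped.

θ' = 1.5708 + -0.25·2.5 = 0.9458
R = v/ω = 0.75/-0.25 = -3.0000
x' = -1 + -3.0000·(sin 0.9458 − sin 1.5708) = -0.4329
y' = 4.5 − -3.0000·(cos 0.9458 − cos 1.5708) = 6.2553

(-0.4329, 6.2553, 0.9458)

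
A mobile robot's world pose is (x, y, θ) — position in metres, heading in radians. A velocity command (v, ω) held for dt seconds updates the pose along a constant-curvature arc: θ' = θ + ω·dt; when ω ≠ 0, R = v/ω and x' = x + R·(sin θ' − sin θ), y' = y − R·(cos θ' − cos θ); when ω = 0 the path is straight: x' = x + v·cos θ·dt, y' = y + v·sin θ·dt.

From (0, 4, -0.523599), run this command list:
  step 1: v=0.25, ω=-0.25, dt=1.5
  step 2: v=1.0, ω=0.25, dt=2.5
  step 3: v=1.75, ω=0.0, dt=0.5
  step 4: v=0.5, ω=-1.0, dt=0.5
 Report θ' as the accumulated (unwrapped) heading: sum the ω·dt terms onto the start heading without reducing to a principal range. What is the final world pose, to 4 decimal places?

(3.3882, 2.0362, -0.7736)

step 1: θ'=-0.8986 (R=-1.0000) → pose (0.2825, 3.7567, -0.8986)
step 2: θ'=-0.2736 (R=4.0000) → pose (2.3315, 2.3963, -0.2736)
step 3: θ'=-0.2736 (straight) → pose (3.1739, 2.1599, -0.2736)
step 4: θ'=-0.7736 (R=-0.5000) → pose (3.3882, 2.0362, -0.7736)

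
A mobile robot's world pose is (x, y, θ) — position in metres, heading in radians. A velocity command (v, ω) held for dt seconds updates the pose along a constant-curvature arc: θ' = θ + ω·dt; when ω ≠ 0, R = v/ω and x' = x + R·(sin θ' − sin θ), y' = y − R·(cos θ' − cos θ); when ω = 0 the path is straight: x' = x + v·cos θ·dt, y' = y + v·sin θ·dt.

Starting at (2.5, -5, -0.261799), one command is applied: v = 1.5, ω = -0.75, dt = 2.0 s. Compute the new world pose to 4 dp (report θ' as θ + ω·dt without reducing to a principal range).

(3.9460, -7.3115, -1.7618)

θ' = -0.2618 + -0.75·2.0 = -1.7618
R = v/ω = 1.5/-0.75 = -2.0000
x' = 2.5 + -2.0000·(sin -1.7618 − sin -0.2618) = 3.9460
y' = -5 − -2.0000·(cos -1.7618 − cos -0.2618) = -7.3115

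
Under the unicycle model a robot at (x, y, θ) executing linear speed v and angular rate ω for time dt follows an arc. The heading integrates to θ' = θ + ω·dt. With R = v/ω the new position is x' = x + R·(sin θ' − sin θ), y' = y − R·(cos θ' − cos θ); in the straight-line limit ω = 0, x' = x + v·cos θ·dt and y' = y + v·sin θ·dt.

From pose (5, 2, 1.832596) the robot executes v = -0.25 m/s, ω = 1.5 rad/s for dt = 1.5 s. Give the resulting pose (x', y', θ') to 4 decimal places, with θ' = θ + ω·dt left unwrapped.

θ' = 1.8326 + 1.5·1.5 = 4.0826
R = v/ω = -0.25/1.5 = -0.1667
x' = 5 + -0.1667·(sin 4.0826 − sin 1.8326) = 5.2957
y' = 2 − -0.1667·(cos 4.0826 − cos 1.8326) = 1.9450

(5.2957, 1.9450, 4.0826)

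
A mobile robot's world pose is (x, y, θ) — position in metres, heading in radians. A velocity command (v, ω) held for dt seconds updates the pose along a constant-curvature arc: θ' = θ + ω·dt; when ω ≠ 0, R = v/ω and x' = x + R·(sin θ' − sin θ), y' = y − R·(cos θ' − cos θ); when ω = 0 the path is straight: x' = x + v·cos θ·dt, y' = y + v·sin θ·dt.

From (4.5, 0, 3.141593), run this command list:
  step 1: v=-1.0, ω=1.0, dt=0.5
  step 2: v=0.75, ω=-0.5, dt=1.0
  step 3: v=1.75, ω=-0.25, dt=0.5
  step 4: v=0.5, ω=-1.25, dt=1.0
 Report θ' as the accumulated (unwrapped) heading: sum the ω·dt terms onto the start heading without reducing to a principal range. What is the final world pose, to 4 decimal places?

step 1: θ'=3.6416 (R=-1.0000) → pose (4.9794, 0.1224, 3.6416)
step 2: θ'=3.1416 (R=-1.5000) → pose (4.2603, -0.0612, 3.1416)
step 3: θ'=3.0166 (R=-7.0000) → pose (3.3876, -0.0066, 3.0166)
step 4: θ'=1.7666 (R=-0.4000) → pose (3.0451, 0.3125, 1.7666)

(3.0451, 0.3125, 1.7666)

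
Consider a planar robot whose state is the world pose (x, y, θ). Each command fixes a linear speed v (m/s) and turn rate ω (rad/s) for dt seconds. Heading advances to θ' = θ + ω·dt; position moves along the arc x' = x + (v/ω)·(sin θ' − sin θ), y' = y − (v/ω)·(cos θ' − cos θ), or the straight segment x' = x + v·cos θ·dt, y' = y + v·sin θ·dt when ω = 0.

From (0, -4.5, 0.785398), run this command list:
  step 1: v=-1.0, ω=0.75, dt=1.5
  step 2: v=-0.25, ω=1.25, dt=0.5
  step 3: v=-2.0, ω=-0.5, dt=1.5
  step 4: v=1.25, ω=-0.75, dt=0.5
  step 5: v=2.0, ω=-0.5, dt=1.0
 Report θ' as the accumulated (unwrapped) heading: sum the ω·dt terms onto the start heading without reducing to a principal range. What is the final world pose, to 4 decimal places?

(2.1623, -5.9842, 0.9104)

step 1: θ'=1.9104 (R=-1.3333) → pose (-0.3144, -5.8870, 1.9104)
step 2: θ'=2.5354 (R=-0.2000) → pose (-0.2397, -5.9847, 2.5354)
step 3: θ'=1.7854 (R=4.0000) → pose (1.3895, -8.4202, 1.7854)
step 4: θ'=1.4104 (R=-1.6667) → pose (1.3727, -7.7990, 1.4104)
step 5: θ'=0.9104 (R=-4.0000) → pose (2.1623, -5.9842, 0.9104)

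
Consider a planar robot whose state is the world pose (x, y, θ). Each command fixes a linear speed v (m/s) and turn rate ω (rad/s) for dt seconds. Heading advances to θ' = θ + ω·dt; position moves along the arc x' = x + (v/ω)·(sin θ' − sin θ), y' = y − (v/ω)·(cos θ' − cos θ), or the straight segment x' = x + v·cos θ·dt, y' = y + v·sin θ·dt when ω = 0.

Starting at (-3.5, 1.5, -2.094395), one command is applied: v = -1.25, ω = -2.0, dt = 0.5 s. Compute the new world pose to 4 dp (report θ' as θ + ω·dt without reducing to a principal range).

θ' = -2.0944 + -2.0·0.5 = -3.0944
R = v/ω = -1.25/-2.0 = 0.6250
x' = -3.5 + 0.6250·(sin -3.0944 − sin -2.0944) = -2.9882
y' = 1.5 − 0.6250·(cos -3.0944 − cos -2.0944) = 1.8118

(-2.9882, 1.8118, -3.0944)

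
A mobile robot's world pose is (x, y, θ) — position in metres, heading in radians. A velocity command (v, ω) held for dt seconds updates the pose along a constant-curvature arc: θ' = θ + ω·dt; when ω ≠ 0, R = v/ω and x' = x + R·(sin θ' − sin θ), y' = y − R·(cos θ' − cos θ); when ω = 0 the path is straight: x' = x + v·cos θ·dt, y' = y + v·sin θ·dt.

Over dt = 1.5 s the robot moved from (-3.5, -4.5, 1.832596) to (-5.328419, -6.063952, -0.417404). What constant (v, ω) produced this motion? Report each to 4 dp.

v = -2.0000, ω = -1.5000

Δθ = -0.417404 − 1.832596 = -2.250000
ω = Δθ/dt = -2.250000/1.5 = -1.5000
R = Δx/(sin θ' − sin θ) = 1.3333
v = R·ω = 1.3333·-1.5000 = -2.0000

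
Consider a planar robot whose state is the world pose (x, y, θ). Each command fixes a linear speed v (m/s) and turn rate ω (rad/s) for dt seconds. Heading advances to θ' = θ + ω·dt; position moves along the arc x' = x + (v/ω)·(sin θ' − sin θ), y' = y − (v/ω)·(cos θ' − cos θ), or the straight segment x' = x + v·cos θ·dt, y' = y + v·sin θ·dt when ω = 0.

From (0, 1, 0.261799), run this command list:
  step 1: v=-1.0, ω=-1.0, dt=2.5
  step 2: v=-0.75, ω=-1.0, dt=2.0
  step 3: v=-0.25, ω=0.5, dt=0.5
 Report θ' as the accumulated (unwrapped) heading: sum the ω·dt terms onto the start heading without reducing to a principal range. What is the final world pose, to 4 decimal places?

step 1: θ'=-2.2382 (R=1.0000) → pose (-1.0442, 2.5849, -2.2382)
step 2: θ'=-4.2382 (R=0.7500) → pose (0.2121, 2.4631, -4.2382)
step 3: θ'=-3.9882 (R=-0.5000) → pose (0.2824, 2.3602, -3.9882)

(0.2824, 2.3602, -3.9882)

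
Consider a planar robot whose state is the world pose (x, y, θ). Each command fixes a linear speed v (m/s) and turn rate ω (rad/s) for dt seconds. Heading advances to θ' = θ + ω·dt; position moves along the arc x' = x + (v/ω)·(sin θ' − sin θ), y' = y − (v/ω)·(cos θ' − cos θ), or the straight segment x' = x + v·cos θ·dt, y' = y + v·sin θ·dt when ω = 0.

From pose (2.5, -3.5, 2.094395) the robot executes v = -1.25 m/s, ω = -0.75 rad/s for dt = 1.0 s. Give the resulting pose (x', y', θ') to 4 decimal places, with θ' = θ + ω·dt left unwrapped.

(2.6808, -4.7075, 1.3444)

θ' = 2.0944 + -0.75·1.0 = 1.3444
R = v/ω = -1.25/-0.75 = 1.6667
x' = 2.5 + 1.6667·(sin 1.3444 − sin 2.0944) = 2.6808
y' = -3.5 − 1.6667·(cos 1.3444 − cos 2.0944) = -4.7075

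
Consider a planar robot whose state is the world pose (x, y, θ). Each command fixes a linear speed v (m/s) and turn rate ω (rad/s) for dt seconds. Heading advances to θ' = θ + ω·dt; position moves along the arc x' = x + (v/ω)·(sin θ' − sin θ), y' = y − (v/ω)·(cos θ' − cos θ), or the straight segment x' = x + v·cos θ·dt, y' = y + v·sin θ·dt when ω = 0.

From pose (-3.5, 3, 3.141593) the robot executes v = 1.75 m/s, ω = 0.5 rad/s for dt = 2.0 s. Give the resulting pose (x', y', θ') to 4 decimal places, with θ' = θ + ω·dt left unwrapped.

θ' = 3.1416 + 0.5·2.0 = 4.1416
R = v/ω = 1.75/0.5 = 3.5000
x' = -3.5 + 3.5000·(sin 4.1416 − sin 3.1416) = -6.4451
y' = 3 − 3.5000·(cos 4.1416 − cos 3.1416) = 1.3911

(-6.4451, 1.3911, 4.1416)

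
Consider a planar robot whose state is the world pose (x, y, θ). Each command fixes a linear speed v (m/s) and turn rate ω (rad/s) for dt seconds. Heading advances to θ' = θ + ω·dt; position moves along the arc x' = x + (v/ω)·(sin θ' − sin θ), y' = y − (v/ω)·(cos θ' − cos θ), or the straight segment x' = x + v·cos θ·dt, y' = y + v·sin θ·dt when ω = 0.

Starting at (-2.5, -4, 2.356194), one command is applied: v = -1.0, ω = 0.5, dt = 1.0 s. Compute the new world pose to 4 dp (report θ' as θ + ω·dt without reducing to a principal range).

θ' = 2.3562 + 0.5·1.0 = 2.8562
R = v/ω = -1.0/0.5 = -2.0000
x' = -2.5 + -2.0000·(sin 2.8562 − sin 2.3562) = -1.6489
y' = -4 − -2.0000·(cos 2.8562 − cos 2.3562) = -4.5049

(-1.6489, -4.5049, 2.8562)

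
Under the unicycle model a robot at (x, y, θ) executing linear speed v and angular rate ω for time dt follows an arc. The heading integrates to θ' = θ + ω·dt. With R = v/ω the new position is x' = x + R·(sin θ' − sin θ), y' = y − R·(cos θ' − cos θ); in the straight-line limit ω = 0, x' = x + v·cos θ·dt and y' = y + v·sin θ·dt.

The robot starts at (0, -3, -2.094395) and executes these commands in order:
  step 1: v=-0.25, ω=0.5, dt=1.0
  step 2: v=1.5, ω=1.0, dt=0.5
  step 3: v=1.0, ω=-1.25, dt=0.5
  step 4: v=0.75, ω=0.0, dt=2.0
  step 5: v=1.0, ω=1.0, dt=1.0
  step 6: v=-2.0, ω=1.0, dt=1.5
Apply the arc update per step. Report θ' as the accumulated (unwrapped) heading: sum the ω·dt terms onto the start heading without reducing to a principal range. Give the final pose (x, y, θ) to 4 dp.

step 1: θ'=-1.5944 (R=-0.5000) → pose (0.0668, -2.7618, -1.5944)
step 2: θ'=-1.0944 (R=1.5000) → pose (0.2335, -3.4851, -1.0944)
step 3: θ'=-1.7194 (R=-0.8000) → pose (0.3137, -3.9704, -1.7194)
step 4: θ'=-1.7194 (straight) → pose (0.0916, -5.4538, -1.7194)
step 5: θ'=-0.7194 (R=1.0000) → pose (0.4217, -6.3541, -0.7194)
step 6: θ'=0.7806 (R=-2.0000) → pose (-2.3036, -6.4375, 0.7806)

(-2.3036, -6.4375, 0.7806)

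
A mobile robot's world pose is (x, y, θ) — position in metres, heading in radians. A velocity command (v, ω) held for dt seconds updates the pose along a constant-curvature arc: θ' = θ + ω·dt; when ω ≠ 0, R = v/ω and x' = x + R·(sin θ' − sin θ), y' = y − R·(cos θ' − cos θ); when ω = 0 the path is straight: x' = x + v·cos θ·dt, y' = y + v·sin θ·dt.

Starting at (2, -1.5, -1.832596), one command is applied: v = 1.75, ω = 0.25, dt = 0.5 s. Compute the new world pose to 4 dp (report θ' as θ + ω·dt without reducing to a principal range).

(1.8269, -2.3571, -1.7076)

θ' = -1.8326 + 0.25·0.5 = -1.7076
R = v/ω = 1.75/0.25 = 7.0000
x' = 2 + 7.0000·(sin -1.7076 − sin -1.8326) = 1.8269
y' = -1.5 − 7.0000·(cos -1.7076 − cos -1.8326) = -2.3571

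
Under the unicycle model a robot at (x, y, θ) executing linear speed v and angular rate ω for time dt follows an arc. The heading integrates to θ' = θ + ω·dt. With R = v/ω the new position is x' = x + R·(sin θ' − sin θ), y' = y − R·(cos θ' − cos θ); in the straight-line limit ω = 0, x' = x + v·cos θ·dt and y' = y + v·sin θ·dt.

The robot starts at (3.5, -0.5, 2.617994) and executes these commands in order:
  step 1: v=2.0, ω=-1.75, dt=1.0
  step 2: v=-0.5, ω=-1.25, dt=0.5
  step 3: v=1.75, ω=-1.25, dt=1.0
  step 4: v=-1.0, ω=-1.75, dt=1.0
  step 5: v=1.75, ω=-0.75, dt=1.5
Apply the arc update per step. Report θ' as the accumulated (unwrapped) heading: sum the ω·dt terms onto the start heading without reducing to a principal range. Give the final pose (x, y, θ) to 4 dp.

(2.3297, 1.7635, -3.8820)

step 1: θ'=0.8680 (R=-1.1429) → pose (3.1994, 1.2284, 0.8680)
step 2: θ'=0.2430 (R=0.4000) → pose (2.9904, 1.0987, 0.2430)
step 3: θ'=-1.0070 (R=-1.4000) → pose (4.5106, 0.4880, -1.0070)
step 4: θ'=-2.7570 (R=0.5714) → pose (4.7792, 1.3231, -2.7570)
step 5: θ'=-3.8820 (R=-2.3333) → pose (2.3297, 1.7635, -3.8820)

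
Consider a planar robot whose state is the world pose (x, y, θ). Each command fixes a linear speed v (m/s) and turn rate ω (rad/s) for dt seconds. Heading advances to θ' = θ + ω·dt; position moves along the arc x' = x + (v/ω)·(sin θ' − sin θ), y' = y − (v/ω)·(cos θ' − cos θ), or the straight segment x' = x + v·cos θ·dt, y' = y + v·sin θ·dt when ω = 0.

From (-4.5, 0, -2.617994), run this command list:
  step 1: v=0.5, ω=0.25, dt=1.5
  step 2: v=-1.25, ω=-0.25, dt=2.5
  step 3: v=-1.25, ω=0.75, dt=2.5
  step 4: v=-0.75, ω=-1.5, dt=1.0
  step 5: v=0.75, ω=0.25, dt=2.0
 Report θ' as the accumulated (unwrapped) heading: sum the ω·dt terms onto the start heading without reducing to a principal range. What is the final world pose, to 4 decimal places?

(-2.3654, 3.2389, -1.9930)

step 1: θ'=-2.2430 (R=2.0000) → pose (-5.0649, -0.4866, -2.2430)
step 2: θ'=-2.8680 (R=5.0000) → pose (-2.5036, 1.2139, -2.8680)
step 3: θ'=-0.9930 (R=-1.6667) → pose (-1.5578, 3.7288, -0.9930)
step 4: θ'=-2.4930 (R=0.5000) → pose (-1.4410, 4.4004, -2.4930)
step 5: θ'=-1.9930 (R=3.0000) → pose (-2.3654, 3.2389, -1.9930)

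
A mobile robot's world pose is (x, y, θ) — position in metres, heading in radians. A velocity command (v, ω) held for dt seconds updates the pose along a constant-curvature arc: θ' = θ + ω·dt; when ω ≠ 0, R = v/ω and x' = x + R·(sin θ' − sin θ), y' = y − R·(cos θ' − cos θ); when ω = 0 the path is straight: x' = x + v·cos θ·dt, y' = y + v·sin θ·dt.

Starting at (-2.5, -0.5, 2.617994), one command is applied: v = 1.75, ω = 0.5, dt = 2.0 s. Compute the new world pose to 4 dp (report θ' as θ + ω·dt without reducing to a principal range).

θ' = 2.6180 + 0.5·2.0 = 3.6180
R = v/ω = 1.75/0.5 = 3.5000
x' = -2.5 + 3.5000·(sin 3.6180 − sin 2.6180) = -5.8550
y' = -0.5 − 3.5000·(cos 3.6180 − cos 2.6180) = -0.4208

(-5.8550, -0.4208, 3.6180)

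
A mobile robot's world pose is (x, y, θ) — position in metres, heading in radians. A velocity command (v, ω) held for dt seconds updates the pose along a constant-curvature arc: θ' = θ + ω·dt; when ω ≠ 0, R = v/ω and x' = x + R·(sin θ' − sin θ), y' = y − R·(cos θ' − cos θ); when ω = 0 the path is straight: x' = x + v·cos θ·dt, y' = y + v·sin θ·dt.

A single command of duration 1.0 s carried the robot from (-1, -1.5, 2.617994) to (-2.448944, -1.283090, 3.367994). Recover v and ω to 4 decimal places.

Δθ = 3.367994 − 2.617994 = 0.750000
ω = Δθ/dt = 0.750000/1.0 = 0.7500
R = Δx/(sin θ' − sin θ) = 2.0000
v = R·ω = 2.0000·0.7500 = 1.5000

v = 1.5000, ω = 0.7500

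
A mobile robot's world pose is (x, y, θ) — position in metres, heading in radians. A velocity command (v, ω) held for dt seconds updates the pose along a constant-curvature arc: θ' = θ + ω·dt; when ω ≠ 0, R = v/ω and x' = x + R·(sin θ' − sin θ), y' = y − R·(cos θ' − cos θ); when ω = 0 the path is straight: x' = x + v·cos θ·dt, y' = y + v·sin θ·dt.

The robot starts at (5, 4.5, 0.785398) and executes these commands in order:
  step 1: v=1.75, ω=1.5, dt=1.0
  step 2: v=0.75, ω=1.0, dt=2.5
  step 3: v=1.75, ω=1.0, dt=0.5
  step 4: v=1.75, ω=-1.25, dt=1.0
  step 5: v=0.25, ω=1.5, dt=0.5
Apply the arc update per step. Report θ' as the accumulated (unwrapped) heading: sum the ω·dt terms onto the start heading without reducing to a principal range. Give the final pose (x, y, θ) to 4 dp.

step 1: θ'=2.2854 (R=1.1667) → pose (5.0563, 6.0895, 2.2854)
step 2: θ'=4.7854 (R=0.7500) → pose (3.7418, 5.5433, 4.7854)
step 3: θ'=5.2854 (R=1.7500) → pose (4.0166, 4.7222, 5.2854)
step 4: θ'=4.0354 (R=-1.4000) → pose (3.9315, 3.0861, 4.0354)
step 5: θ'=4.7854 (R=0.1667) → pose (3.8952, 2.9695, 4.7854)

(3.8952, 2.9695, 4.7854)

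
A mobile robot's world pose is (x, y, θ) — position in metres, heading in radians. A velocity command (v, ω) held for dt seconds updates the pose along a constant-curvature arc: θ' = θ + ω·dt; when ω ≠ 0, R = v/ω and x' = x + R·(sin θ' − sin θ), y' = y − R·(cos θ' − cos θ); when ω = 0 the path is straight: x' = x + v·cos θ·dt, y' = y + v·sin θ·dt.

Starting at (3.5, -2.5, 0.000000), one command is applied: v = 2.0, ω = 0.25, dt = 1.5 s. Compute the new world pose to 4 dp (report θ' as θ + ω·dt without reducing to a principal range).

θ' = 0.0000 + 0.25·1.5 = 0.3750
R = v/ω = 2.0/0.25 = 8.0000
x' = 3.5 + 8.0000·(sin 0.3750 − sin 0.0000) = 6.4302
y' = -2.5 − 8.0000·(cos 0.3750 − cos 0.0000) = -1.9441

(6.4302, -1.9441, 0.3750)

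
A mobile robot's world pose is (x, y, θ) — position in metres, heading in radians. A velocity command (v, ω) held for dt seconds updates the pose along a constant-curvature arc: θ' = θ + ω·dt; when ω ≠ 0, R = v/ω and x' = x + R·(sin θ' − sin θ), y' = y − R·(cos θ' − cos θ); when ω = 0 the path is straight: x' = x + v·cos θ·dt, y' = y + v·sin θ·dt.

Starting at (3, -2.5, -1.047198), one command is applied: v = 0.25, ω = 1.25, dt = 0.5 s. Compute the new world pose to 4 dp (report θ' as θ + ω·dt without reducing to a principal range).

θ' = -1.0472 + 1.25·0.5 = -0.4222
R = v/ω = 0.25/1.25 = 0.2000
x' = 3 + 0.2000·(sin -0.4222 − sin -1.0472) = 3.0913
y' = -2.5 − 0.2000·(cos -0.4222 − cos -1.0472) = -2.5824

(3.0913, -2.5824, -0.4222)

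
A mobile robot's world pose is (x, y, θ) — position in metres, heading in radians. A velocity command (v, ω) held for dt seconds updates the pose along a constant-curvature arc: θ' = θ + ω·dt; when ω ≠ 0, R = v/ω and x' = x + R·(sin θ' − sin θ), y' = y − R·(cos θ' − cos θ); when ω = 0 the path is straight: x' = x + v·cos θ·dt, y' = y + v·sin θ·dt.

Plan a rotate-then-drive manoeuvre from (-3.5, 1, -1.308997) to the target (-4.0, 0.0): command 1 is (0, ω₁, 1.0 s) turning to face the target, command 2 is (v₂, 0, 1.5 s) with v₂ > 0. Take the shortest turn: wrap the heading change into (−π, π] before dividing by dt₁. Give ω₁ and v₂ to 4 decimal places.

ω₁ = -0.7254, v₂ = 0.7454

heading to target = atan2(0−1, -4−-3.5) = -2.0344
Δθ = wrap(-2.0344 − -1.3090) = -0.7254; ω₁ = Δθ/dt₁ = -0.7254
distance = √((-4−-3.5)² + (0−1)²) = 1.1180; v₂ = distance/dt₂ = 0.7454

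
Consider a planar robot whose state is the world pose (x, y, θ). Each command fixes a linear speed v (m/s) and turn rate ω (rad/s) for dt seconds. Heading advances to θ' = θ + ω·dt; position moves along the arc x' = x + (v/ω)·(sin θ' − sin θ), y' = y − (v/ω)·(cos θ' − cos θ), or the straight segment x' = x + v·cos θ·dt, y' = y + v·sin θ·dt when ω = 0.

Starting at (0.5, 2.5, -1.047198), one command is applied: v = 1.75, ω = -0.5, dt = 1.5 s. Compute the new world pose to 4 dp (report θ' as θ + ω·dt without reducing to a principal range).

θ' = -1.0472 + -0.5·1.5 = -1.7972
R = v/ω = 1.75/-0.5 = -3.5000
x' = 0.5 + -3.5000·(sin -1.7972 − sin -1.0472) = 0.8796
y' = 2.5 − -3.5000·(cos -1.7972 − cos -1.0472) = -0.0357

(0.8796, -0.0357, -1.7972)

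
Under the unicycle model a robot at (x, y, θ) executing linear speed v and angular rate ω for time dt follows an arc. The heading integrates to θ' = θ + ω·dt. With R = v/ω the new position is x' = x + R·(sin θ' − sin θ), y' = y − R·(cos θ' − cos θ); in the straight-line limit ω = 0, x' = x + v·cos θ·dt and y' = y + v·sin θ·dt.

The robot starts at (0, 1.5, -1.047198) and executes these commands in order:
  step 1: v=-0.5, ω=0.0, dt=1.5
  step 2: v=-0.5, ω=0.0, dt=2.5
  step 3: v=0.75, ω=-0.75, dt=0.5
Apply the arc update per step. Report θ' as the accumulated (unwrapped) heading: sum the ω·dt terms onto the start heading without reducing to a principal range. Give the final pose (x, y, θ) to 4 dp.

(-0.8770, 2.8801, -1.4222)

step 1: θ'=-1.0472 (straight) → pose (-0.3750, 2.1495, -1.0472)
step 2: θ'=-1.0472 (straight) → pose (-1.0000, 3.2321, -1.0472)
step 3: θ'=-1.4222 (R=-1.0000) → pose (-0.8770, 2.8801, -1.4222)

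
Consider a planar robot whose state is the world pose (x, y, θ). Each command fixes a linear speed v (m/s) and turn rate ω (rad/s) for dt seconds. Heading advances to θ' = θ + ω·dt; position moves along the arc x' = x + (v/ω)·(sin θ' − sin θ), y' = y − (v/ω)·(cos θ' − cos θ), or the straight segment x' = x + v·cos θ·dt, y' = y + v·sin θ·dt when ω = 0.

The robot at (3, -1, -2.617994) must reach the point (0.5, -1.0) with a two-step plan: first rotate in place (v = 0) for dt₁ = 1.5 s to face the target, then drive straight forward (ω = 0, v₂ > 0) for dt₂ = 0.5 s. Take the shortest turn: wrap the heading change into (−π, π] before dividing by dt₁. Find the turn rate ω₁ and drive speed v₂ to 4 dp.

heading to target = atan2(-1−-1, 0.5−3) = 3.1416
Δθ = wrap(3.1416 − -2.6180) = -0.5236; ω₁ = Δθ/dt₁ = -0.3491
distance = √((0.5−3)² + (-1−-1)²) = 2.5000; v₂ = distance/dt₂ = 5.0000

ω₁ = -0.3491, v₂ = 5.0000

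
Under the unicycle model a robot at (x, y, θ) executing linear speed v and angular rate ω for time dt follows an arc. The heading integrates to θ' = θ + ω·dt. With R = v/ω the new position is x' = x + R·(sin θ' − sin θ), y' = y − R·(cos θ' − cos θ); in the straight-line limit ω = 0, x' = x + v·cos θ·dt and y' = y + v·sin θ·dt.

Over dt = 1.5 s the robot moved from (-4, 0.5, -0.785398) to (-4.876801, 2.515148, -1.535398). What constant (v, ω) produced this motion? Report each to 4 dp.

Δθ = -1.535398 − -0.785398 = -0.750000
ω = Δθ/dt = -0.750000/1.5 = -0.5000
R = −Δy/(cos θ' − cos θ) = 3.0000
v = R·ω = 3.0000·-0.5000 = -1.5000

v = -1.5000, ω = -0.5000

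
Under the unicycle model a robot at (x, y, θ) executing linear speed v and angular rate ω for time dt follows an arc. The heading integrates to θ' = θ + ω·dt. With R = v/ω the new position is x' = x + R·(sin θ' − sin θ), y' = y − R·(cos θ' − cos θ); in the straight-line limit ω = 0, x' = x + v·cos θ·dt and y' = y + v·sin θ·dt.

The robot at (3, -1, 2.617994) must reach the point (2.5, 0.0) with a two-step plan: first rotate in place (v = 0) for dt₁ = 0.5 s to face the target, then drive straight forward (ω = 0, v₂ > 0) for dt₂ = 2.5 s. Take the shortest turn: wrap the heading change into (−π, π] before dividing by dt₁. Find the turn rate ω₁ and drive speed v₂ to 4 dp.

ω₁ = -1.1671, v₂ = 0.4472

heading to target = atan2(0−-1, 2.5−3) = 2.0344
Δθ = wrap(2.0344 − 2.6180) = -0.5836; ω₁ = Δθ/dt₁ = -1.1671
distance = √((2.5−3)² + (0−-1)²) = 1.1180; v₂ = distance/dt₂ = 0.4472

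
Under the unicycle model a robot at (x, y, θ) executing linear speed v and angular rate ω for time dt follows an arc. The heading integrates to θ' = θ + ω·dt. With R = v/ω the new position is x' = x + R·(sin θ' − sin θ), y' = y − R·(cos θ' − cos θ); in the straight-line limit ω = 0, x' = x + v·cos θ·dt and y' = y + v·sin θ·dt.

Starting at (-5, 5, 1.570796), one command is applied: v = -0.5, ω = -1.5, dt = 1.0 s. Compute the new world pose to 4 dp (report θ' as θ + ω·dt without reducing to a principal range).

(-5.3098, 4.6675, 0.0708)

θ' = 1.5708 + -1.5·1.0 = 0.0708
R = v/ω = -0.5/-1.5 = 0.3333
x' = -5 + 0.3333·(sin 0.0708 − sin 1.5708) = -5.3098
y' = 5 − 0.3333·(cos 0.0708 − cos 1.5708) = 4.6675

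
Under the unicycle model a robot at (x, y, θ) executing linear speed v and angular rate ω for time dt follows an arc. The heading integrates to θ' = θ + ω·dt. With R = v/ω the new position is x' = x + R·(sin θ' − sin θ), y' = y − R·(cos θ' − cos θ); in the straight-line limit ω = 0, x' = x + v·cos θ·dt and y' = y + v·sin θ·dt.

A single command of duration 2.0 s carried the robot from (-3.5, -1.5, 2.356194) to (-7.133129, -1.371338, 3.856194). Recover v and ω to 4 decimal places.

v = 2.0000, ω = 0.7500

Δθ = 3.856194 − 2.356194 = 1.500000
ω = Δθ/dt = 1.500000/2.0 = 0.7500
R = Δx/(sin θ' − sin θ) = 2.6667
v = R·ω = 2.6667·0.7500 = 2.0000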